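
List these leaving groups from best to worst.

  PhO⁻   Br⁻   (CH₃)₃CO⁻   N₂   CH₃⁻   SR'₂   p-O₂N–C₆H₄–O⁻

N₂ > Br⁻ > SR'₂ > p-O₂N–C₆H₄–O⁻ > PhO⁻ > (CH₃)₃CO⁻ > CH₃⁻

The more stable X⁻ (or X) is on its own — i.e. the weaker a base it is — the better a leaving group it makes.
N₂: no meaningful conjugate acid; N₂ departs as an exceptionally stable neutral molecule
Br⁻: pKₐ(HBr) ≈ -9 — weak base; good leaving group
SR'₂: pKₐ(R'₂SH⁺) ≈ -7 — neutral; leaves from a sulfonium salt (R–SR'₂⁺)
p-O₂N–C₆H₄–O⁻: pKₐ(p-nitrophenol) ≈ 7.2 — nitro group delocalises the charge; the classic chromogenic LG
PhO⁻: pKₐ(C₆H₅OH (phenol)) ≈ 10 — resonance into the ring helps, but still a poor LG
(CH₃)₃CO⁻: pKₐ(t-BuOH) ≈ 18 — bulky, strongly basic alkoxide
CH₃⁻: pKₐ(CH₄) ≈ 48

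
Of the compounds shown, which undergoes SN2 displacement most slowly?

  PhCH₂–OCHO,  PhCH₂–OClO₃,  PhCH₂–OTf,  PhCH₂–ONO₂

PhCH₂–OCHO

Identical carbon frameworks mean the comparison reduces to leaving-group quality.
Rank by basicity of the departing species: weakest base leaves most easily.
PhCH₂–OTf loses OTf⁻: pKₐ(CF₃SO₃H (triflic acid)) ≈ -14
PhCH₂–OClO₃ loses ClO₄⁻: pKₐ(HClO₄) ≈ -10
PhCH₂–ONO₂ loses NO₃⁻: pKₐ(HNO₃) ≈ -1.3
PhCH₂–OCHO loses HCOO⁻: pKₐ(HCOOH) ≈ 3.8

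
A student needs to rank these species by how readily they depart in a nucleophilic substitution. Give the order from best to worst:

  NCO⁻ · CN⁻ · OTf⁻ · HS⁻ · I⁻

OTf⁻ > I⁻ > NCO⁻ > HS⁻ > CN⁻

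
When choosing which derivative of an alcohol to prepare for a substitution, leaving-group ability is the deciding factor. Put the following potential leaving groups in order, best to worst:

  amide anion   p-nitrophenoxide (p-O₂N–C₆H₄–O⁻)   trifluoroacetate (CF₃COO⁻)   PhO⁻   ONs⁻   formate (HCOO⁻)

Leaving-group ability tracks the stability of the departed species; conjugate-acid pKₐ is the usual yardstick (lower pKₐ → better LG).
ONs⁻: pKₐ(p-O₂NC₆H₄SO₃H) ≈ -3.5
trifluoroacetate (CF₃COO⁻): pKₐ(CF₃COOH) ≈ 0.2
formate (HCOO⁻): pKₐ(HCOOH) ≈ 3.8 — resonance-stabilised carboxylate
p-nitrophenoxide (p-O₂N–C₆H₄–O⁻): pKₐ(p-nitrophenol) ≈ 7.2 — nitro group delocalises the charge; the classic chromogenic LG
PhO⁻: pKₐ(C₆H₅OH (phenol)) ≈ 10 — resonance into the ring helps, but still a poor LG
amide anion: pKₐ(NH₃) ≈ 38

ONs⁻ > trifluoroacetate (CF₃COO⁻) > formate (HCOO⁻) > p-nitrophenoxide (p-O₂N–C₆H₄–O⁻) > PhO⁻ > amide anion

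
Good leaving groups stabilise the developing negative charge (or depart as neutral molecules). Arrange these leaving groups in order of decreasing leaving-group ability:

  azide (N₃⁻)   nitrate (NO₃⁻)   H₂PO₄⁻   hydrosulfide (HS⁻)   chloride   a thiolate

chloride > nitrate (NO₃⁻) > H₂PO₄⁻ > azide (N₃⁻) > hydrosulfide (HS⁻) > a thiolate

chloride: pKₐ(HCl) ≈ -7 — moderately weak base
nitrate (NO₃⁻): pKₐ(HNO₃) ≈ -1.3
H₂PO₄⁻: pKₐ(H₃PO₄) ≈ 2.1 — moderate base; biological leaving group after further activation
azide (N₃⁻): pKₐ(HN₃) ≈ 4.7
hydrosulfide (HS⁻): pKₐ(H₂S) ≈ 7 — larger and more polarisable than the oxygen analogue
a thiolate: pKₐ(RSH (a thiol)) ≈ 10.5 — moderately basic; rarely leaves without activation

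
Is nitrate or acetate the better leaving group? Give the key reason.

nitrate is the better leaving group.
pKₐ(HNO₃) ≈ -1.3 versus pKₐ(CH₃COOH) ≈ 4.8: nitrate is the much weaker base.
Resonance-delocalised over three oxygens.

nitrate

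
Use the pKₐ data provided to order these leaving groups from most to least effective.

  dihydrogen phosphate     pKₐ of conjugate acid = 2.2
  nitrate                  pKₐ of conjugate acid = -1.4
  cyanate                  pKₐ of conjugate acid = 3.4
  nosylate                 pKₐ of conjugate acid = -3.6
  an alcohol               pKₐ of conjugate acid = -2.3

Lower conjugate-acid pKₐ ⇒ weaker base ⇒ better leaving group.
Sorting by the given values: nosylate (-3.6), an alcohol (-2.3), nitrate (-1.4), dihydrogen phosphate (2.2), cyanate (3.4).

nosylate > an alcohol > nitrate > dihydrogen phosphate > cyanate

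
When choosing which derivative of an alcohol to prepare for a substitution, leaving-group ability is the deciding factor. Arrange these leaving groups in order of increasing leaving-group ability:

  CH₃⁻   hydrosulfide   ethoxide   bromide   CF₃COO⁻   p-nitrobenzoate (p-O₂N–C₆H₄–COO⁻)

CH₃⁻ < ethoxide < hydrosulfide < p-nitrobenzoate (p-O₂N–C₆H₄–COO⁻) < CF₃COO⁻ < bromide

bromide: pKₐ(HBr) ≈ -9
CF₃COO⁻: pKₐ(CF₃COOH) ≈ 0.2 — strongly electron-withdrawing CF₃ stabilises the carboxylate
p-nitrobenzoate (p-O₂N–C₆H₄–COO⁻): pKₐ(p-nitrobenzoic acid) ≈ 3.4 — electron-withdrawing nitro group stabilises the carboxylate
hydrosulfide: pKₐ(H₂S) ≈ 7
ethoxide: pKₐ(CH₃CH₂OH) ≈ 16 — strong base; alkoxides do not leave unassisted
CH₃⁻: pKₐ(CH₄) ≈ 48 — unstabilised carbanion; the worst conceivable leaving group
Reversing gives the worst-to-best order requested.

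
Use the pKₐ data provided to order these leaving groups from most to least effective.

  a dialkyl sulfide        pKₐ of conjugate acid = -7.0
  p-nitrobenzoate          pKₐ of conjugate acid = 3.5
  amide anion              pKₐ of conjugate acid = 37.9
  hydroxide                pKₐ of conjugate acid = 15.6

a dialkyl sulfide > p-nitrobenzoate > hydroxide > amide anion

Lower conjugate-acid pKₐ ⇒ weaker base ⇒ better leaving group.
Sorting by the given values: a dialkyl sulfide (-7.0), p-nitrobenzoate (3.5), hydroxide (15.6), amide anion (37.9).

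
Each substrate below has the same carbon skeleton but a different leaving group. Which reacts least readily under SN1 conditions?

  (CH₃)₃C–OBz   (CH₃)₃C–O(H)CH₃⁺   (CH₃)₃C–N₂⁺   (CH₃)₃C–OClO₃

Same R in every case — rank the leaving groups.
A good leaving group is a weak base: the lower the pKₐ of its conjugate acid, the more readily it departs.
(CH₃)₃C–N₂⁺ loses N₂: no meaningful conjugate acid; N₂ departs as an exceptionally stable neutral molecule
(CH₃)₃C–OClO₃ loses ClO₄⁻: pKₐ(HClO₄) ≈ -10
(CH₃)₃C–O(H)CH₃⁺ loses R'OH: pKₐ(R'OH₂⁺) ≈ -2.4
(CH₃)₃C–OBz loses PhCOO⁻: pKₐ(C₆H₅COOH) ≈ 4.2

(CH₃)₃C–OBz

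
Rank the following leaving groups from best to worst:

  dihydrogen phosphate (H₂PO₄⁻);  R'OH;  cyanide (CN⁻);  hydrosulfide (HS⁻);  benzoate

R'OH: pKₐ(R'OH₂⁺) ≈ -2.4
dihydrogen phosphate (H₂PO₄⁻): pKₐ(H₃PO₄) ≈ 2.1
benzoate: pKₐ(C₆H₅COOH) ≈ 4.2
hydrosulfide (HS⁻): pKₐ(H₂S) ≈ 7
cyanide (CN⁻): pKₐ(HCN) ≈ 9.2

R'OH > dihydrogen phosphate (H₂PO₄⁻) > benzoate > hydrosulfide (HS⁻) > cyanide (CN⁻)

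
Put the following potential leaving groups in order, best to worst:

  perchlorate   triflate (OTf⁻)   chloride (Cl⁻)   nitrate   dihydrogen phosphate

The more stable X⁻ (or X) is on its own — i.e. the weaker a base it is — the better a leaving group it makes.
triflate (OTf⁻): pKₐ(CF₃SO₃H (triflic acid)) ≈ -14 — charge spread over three oxygens and a CF₃ group; the premier leaving group in synthesis
perchlorate: pKₐ(HClO₄) ≈ -10 — extremely weak base; rarely used for safety reasons
chloride (Cl⁻): pKₐ(HCl) ≈ -7
nitrate: pKₐ(HNO₃) ≈ -1.3 — resonance-delocalised over three oxygens
dihydrogen phosphate: pKₐ(H₃PO₄) ≈ 2.1

triflate (OTf⁻) > perchlorate > chloride (Cl⁻) > nitrate > dihydrogen phosphate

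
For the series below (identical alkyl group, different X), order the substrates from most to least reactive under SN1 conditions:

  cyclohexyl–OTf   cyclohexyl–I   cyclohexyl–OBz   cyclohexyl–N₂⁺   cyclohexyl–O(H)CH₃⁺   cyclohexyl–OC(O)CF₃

cyclohexyl–N₂⁺ > cyclohexyl–OTf > cyclohexyl–I > cyclohexyl–O(H)CH₃⁺ > cyclohexyl–OC(O)CF₃ > cyclohexyl–OBz

The skeletons are identical, so relative rate is governed entirely by leaving-group ability.
A good leaving group is a weak base: the lower the pKₐ of its conjugate acid, the more readily it departs.
cyclohexyl–N₂⁺ loses N₂: no meaningful conjugate acid; N₂ departs as an exceptionally stable neutral molecule
cyclohexyl–OTf loses OTf⁻: pKₐ(CF₃SO₃H (triflic acid)) ≈ -14
cyclohexyl–I loses I⁻: pKₐ(HI) ≈ -10
cyclohexyl–O(H)CH₃⁺ loses R'OH: pKₐ(R'OH₂⁺) ≈ -2.4
cyclohexyl–OC(O)CF₃ loses CF₃COO⁻: pKₐ(CF₃COOH) ≈ 0.2
cyclohexyl–OBz loses PhCOO⁻: pKₐ(C₆H₅COOH) ≈ 4.2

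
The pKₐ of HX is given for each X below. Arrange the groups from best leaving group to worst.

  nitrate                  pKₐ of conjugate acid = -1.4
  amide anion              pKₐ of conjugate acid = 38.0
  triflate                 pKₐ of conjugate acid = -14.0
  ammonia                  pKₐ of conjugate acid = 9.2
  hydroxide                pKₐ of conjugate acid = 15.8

triflate > nitrate > ammonia > hydroxide > amide anion

Lower conjugate-acid pKₐ ⇒ weaker base ⇒ better leaving group.
Sorting by the given values: triflate (-14.0), nitrate (-1.4), ammonia (9.2), hydroxide (15.8), amide anion (38.0).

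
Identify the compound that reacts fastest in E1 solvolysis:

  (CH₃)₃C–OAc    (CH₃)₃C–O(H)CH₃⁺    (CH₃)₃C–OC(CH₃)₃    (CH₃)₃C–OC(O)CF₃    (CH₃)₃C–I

(CH₃)₃C–I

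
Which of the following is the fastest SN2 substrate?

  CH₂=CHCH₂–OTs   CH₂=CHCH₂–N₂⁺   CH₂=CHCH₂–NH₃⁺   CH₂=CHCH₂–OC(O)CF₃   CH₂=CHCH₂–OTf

Identical carbon frameworks mean the comparison reduces to leaving-group quality.
Rank by basicity of the departing species: weakest base leaves most easily.
CH₂=CHCH₂–N₂⁺ loses N₂: no meaningful conjugate acid; N₂ departs as an exceptionally stable neutral molecule
CH₂=CHCH₂–OTf loses OTf⁻: pKₐ(CF₃SO₃H (triflic acid)) ≈ -14
CH₂=CHCH₂–OTs loses OTs⁻: pKₐ(p-CH₃C₆H₄SO₃H (TsOH)) ≈ -2.8
CH₂=CHCH₂–OC(O)CF₃ loses CF₃COO⁻: pKₐ(CF₃COOH) ≈ 0.2
CH₂=CHCH₂–NH₃⁺ loses NH₃: pKₐ(NH₄⁺) ≈ 9.2

CH₂=CHCH₂–N₂⁺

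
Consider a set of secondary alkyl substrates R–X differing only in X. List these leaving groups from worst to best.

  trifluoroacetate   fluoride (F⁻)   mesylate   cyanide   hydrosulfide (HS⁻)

A good leaving group is a weak base: the lower the pKₐ of its conjugate acid, the more readily it departs.
mesylate: pKₐ(CH₃SO₃H (MsOH)) ≈ -1.9 — resonance-delocalised alkanesulfonate
trifluoroacetate: pKₐ(CF₃COOH) ≈ 0.2
fluoride (F⁻): pKₐ(HF) ≈ 3.2 — small and strongly basic; the poor halide leaving group
hydrosulfide (HS⁻): pKₐ(H₂S) ≈ 7
cyanide: pKₐ(HCN) ≈ 9.2
The question asks for worst first, so the sequence is read in increasing leaving-group ability.

cyanide < hydrosulfide (HS⁻) < fluoride (F⁻) < trifluoroacetate < mesylate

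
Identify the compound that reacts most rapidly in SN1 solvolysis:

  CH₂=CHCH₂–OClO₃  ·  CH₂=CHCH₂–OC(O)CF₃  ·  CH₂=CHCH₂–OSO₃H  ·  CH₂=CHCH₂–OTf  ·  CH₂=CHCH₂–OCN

Same R in every case — rank the leaving groups.
A good leaving group is a weak base: the lower the pKₐ of its conjugate acid, the more readily it departs.
CH₂=CHCH₂–OTf loses OTf⁻: pKₐ(CF₃SO₃H (triflic acid)) ≈ -14
CH₂=CHCH₂–OClO₃ loses ClO₄⁻: pKₐ(HClO₄) ≈ -10
CH₂=CHCH₂–OSO₃H loses HSO₄⁻: pKₐ(H₂SO₄) ≈ -3
CH₂=CHCH₂–OC(O)CF₃ loses CF₃COO⁻: pKₐ(CF₃COOH) ≈ 0.2
CH₂=CHCH₂–OCN loses NCO⁻: pKₐ(HOCN) ≈ 3.5

CH₂=CHCH₂–OTf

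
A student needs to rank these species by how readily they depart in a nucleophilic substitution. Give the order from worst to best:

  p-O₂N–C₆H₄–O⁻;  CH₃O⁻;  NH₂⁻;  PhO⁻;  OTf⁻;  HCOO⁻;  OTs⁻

OTf⁻: pKₐ(CF₃SO₃H (triflic acid)) ≈ -14
OTs⁻: pKₐ(p-CH₃C₆H₄SO₃H (TsOH)) ≈ -2.8
HCOO⁻: pKₐ(HCOOH) ≈ 3.8
p-O₂N–C₆H₄–O⁻: pKₐ(p-nitrophenol) ≈ 7.2
PhO⁻: pKₐ(C₆H₅OH (phenol)) ≈ 10
CH₃O⁻: pKₐ(CH₃OH) ≈ 15.5
NH₂⁻: pKₐ(NH₃) ≈ 38
Listed from poorest to best leaving group as asked.

NH₂⁻ < CH₃O⁻ < PhO⁻ < p-O₂N–C₆H₄–O⁻ < HCOO⁻ < OTs⁻ < OTf⁻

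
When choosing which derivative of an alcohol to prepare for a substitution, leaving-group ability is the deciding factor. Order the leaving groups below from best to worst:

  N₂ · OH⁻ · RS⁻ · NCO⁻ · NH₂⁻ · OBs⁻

N₂ > OBs⁻ > NCO⁻ > RS⁻ > OH⁻ > NH₂⁻

A good leaving group is a weak base: the lower the pKₐ of its conjugate acid, the more readily it departs.
N₂: no meaningful conjugate acid; N₂ departs as an exceptionally stable neutral molecule
OBs⁻: pKₐ(p-BrC₆H₄SO₃H) ≈ -2.8
NCO⁻: pKₐ(HOCN) ≈ 3.5 — resonance between N and O
RS⁻: pKₐ(RSH (a thiol)) ≈ 10.5
OH⁻: pKₐ(H₂O) ≈ 15.7 — strong base; essentially never leaves without prior activation
NH₂⁻: pKₐ(NH₃) ≈ 38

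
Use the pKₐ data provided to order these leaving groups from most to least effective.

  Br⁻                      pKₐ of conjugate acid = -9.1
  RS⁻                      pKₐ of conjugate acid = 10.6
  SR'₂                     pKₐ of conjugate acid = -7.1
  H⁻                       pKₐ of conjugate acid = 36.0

Br⁻ > SR'₂ > RS⁻ > H⁻

Lower conjugate-acid pKₐ ⇒ weaker base ⇒ better leaving group.
Sorting by the given values: Br⁻ (-9.1), SR'₂ (-7.1), RS⁻ (10.6), H⁻ (36.0).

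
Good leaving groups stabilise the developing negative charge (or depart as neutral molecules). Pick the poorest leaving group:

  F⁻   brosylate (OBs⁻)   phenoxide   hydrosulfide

brosylate (OBs⁻): pKₐ(p-BrC₆H₄SO₃H) ≈ -2.8
F⁻: pKₐ(HF) ≈ 3.2
hydrosulfide: pKₐ(H₂S) ≈ 7
phenoxide: pKₐ(C₆H₅OH (phenol)) ≈ 10

phenoxide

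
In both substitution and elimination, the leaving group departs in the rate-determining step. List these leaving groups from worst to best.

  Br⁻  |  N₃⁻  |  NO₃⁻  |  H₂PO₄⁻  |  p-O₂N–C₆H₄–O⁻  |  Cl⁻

Rank by basicity of the departing species: weakest base leaves most easily.
Br⁻: pKₐ(HBr) ≈ -9 — weak base; good leaving group
Cl⁻: pKₐ(HCl) ≈ -7 — moderately weak base
NO₃⁻: pKₐ(HNO₃) ≈ -1.3 — resonance-delocalised over three oxygens
H₂PO₄⁻: pKₐ(H₃PO₄) ≈ 2.1
N₃⁻: pKₐ(HN₃) ≈ 4.7 — linear, resonance-stabilised
p-O₂N–C₆H₄–O⁻: pKₐ(p-nitrophenol) ≈ 7.2
The question asks for worst first, so the sequence is read in increasing leaving-group ability.

p-O₂N–C₆H₄–O⁻ < N₃⁻ < H₂PO₄⁻ < NO₃⁻ < Cl⁻ < Br⁻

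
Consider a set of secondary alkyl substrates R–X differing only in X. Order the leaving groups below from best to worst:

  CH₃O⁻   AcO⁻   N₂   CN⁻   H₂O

A good leaving group is a weak base: the lower the pKₐ of its conjugate acid, the more readily it departs.
N₂: no meaningful conjugate acid; N₂ departs as an exceptionally stable neutral molecule
H₂O: pKₐ(H₃O⁺) ≈ -1.7
AcO⁻: pKₐ(CH₃COOH) ≈ 4.8
CN⁻: pKₐ(HCN) ≈ 9.2 — sp carbon stabilises the charge somewhat, but still a poor LG
CH₃O⁻: pKₐ(CH₃OH) ≈ 15.5 — strong base; alkoxides do not leave unassisted

N₂ > H₂O > AcO⁻ > CN⁻ > CH₃O⁻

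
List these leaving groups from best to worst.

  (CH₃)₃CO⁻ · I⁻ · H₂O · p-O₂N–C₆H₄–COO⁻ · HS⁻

I⁻ > H₂O > p-O₂N–C₆H₄–COO⁻ > HS⁻ > (CH₃)₃CO⁻

Rank by basicity of the departing species: weakest base leaves most easily.
I⁻: pKₐ(HI) ≈ -10
H₂O: pKₐ(H₃O⁺) ≈ -1.7
p-O₂N–C₆H₄–COO⁻: pKₐ(p-nitrobenzoic acid) ≈ 3.4
HS⁻: pKₐ(H₂S) ≈ 7
(CH₃)₃CO⁻: pKₐ(t-BuOH) ≈ 18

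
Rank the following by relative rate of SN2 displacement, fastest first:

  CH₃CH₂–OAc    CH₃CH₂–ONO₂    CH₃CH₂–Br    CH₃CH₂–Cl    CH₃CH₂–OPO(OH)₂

Same R in every case — rank the leaving groups.
Rank by basicity of the departing species: weakest base leaves most easily.
CH₃CH₂–Br loses Br⁻: pKₐ(HBr) ≈ -9
CH₃CH₂–Cl loses Cl⁻: pKₐ(HCl) ≈ -7
CH₃CH₂–ONO₂ loses NO₃⁻: pKₐ(HNO₃) ≈ -1.3
CH₃CH₂–OPO(OH)₂ loses H₂PO₄⁻: pKₐ(H₃PO₄) ≈ 2.1
CH₃CH₂–OAc loses AcO⁻: pKₐ(CH₃COOH) ≈ 4.8

CH₃CH₂–Br > CH₃CH₂–Cl > CH₃CH₂–ONO₂ > CH₃CH₂–OPO(OH)₂ > CH₃CH₂–OAc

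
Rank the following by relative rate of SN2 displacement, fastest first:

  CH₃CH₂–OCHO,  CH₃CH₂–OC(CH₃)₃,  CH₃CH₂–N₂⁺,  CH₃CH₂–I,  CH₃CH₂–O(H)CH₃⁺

With the same alkyl group throughout, only the leaving group differentiates the rates.
A good leaving group is a weak base: the lower the pKₐ of its conjugate acid, the more readily it departs.
CH₃CH₂–N₂⁺ loses N₂: no meaningful conjugate acid; N₂ departs as an exceptionally stable neutral molecule
CH₃CH₂–I loses I⁻: pKₐ(HI) ≈ -10
CH₃CH₂–O(H)CH₃⁺ loses R'OH: pKₐ(R'OH₂⁺) ≈ -2.4
CH₃CH₂–OCHO loses HCOO⁻: pKₐ(HCOOH) ≈ 3.8
CH₃CH₂–OC(CH₃)₃ loses (CH₃)₃CO⁻: pKₐ(t-BuOH) ≈ 18

CH₃CH₂–N₂⁺ > CH₃CH₂–I > CH₃CH₂–O(H)CH₃⁺ > CH₃CH₂–OCHO > CH₃CH₂–OC(CH₃)₃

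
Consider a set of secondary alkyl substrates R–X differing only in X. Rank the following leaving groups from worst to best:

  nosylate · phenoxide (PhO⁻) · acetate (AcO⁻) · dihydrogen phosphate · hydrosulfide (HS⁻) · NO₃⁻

phenoxide (PhO⁻) < hydrosulfide (HS⁻) < acetate (AcO⁻) < dihydrogen phosphate < NO₃⁻ < nosylate

Rank by basicity of the departing species: weakest base leaves most easily.
nosylate: pKₐ(p-O₂NC₆H₄SO₃H) ≈ -3.5
NO₃⁻: pKₐ(HNO₃) ≈ -1.3
dihydrogen phosphate: pKₐ(H₃PO₄) ≈ 2.1 — moderate base; biological leaving group after further activation
acetate (AcO⁻): pKₐ(CH₃COOH) ≈ 4.8
hydrosulfide (HS⁻): pKₐ(H₂S) ≈ 7 — larger and more polarisable than the oxygen analogue
phenoxide (PhO⁻): pKₐ(C₆H₅OH (phenol)) ≈ 10 — resonance into the ring helps, but still a poor LG
Reversing gives the worst-to-best order requested.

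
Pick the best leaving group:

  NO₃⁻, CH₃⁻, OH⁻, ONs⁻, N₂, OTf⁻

N₂

A good leaving group is a weak base: the lower the pKₐ of its conjugate acid, the more readily it departs.
N₂: no meaningful conjugate acid; N₂ departs as an exceptionally stable neutral molecule
OTf⁻: pKₐ(CF₃SO₃H (triflic acid)) ≈ -14
ONs⁻: pKₐ(p-O₂NC₆H₄SO₃H) ≈ -3.5
NO₃⁻: pKₐ(HNO₃) ≈ -1.3
OH⁻: pKₐ(H₂O) ≈ 15.7
CH₃⁻: pKₐ(CH₄) ≈ 48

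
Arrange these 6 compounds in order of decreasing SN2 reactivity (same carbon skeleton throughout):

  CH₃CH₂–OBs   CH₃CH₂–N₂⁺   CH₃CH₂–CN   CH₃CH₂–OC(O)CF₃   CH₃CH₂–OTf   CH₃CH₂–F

CH₃CH₂–N₂⁺ > CH₃CH₂–OTf > CH₃CH₂–OBs > CH₃CH₂–OC(O)CF₃ > CH₃CH₂–F > CH₃CH₂–CN

Same R in every case — rank the leaving groups.
Leaving-group ability tracks the stability of the departed species; conjugate-acid pKₐ is the usual yardstick (lower pKₐ → better LG).
CH₃CH₂–N₂⁺ loses N₂: no meaningful conjugate acid; N₂ departs as an exceptionally stable neutral molecule
CH₃CH₂–OTf loses OTf⁻: pKₐ(CF₃SO₃H (triflic acid)) ≈ -14
CH₃CH₂–OBs loses OBs⁻: pKₐ(p-BrC₆H₄SO₃H) ≈ -2.8
CH₃CH₂–OC(O)CF₃ loses CF₃COO⁻: pKₐ(CF₃COOH) ≈ 0.2
CH₃CH₂–F loses F⁻: pKₐ(HF) ≈ 3.2
CH₃CH₂–CN loses CN⁻: pKₐ(HCN) ≈ 9.2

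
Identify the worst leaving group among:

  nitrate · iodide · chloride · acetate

acetate

The more stable X⁻ (or X) is on its own — i.e. the weaker a base it is — the better a leaving group it makes.
iodide: pKₐ(HI) ≈ -10
chloride: pKₐ(HCl) ≈ -7
nitrate: pKₐ(HNO₃) ≈ -1.3
acetate: pKₐ(CH₃COOH) ≈ 4.8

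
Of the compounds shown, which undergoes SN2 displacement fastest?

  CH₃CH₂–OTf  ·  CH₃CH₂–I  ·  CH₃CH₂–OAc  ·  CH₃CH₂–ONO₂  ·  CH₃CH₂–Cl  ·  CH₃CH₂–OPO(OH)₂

CH₃CH₂–OTf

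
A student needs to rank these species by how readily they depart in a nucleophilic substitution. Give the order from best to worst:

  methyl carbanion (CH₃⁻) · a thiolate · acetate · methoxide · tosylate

Rank by basicity of the departing species: weakest base leaves most easily.
tosylate: pKₐ(p-CH₃C₆H₄SO₃H (TsOH)) ≈ -2.8
acetate: pKₐ(CH₃COOH) ≈ 4.8
a thiolate: pKₐ(RSH (a thiol)) ≈ 10.5
methoxide: pKₐ(CH₃OH) ≈ 15.5
methyl carbanion (CH₃⁻): pKₐ(CH₄) ≈ 48

tosylate > acetate > a thiolate > methoxide > methyl carbanion (CH₃⁻)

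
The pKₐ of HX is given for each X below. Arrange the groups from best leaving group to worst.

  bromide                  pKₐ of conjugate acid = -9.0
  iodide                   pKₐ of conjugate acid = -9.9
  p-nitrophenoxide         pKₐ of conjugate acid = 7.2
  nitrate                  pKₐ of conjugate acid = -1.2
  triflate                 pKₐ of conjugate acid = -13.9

triflate > iodide > bromide > nitrate > p-nitrophenoxide

Lower conjugate-acid pKₐ ⇒ weaker base ⇒ better leaving group.
Sorting by the given values: triflate (-13.9), iodide (-9.9), bromide (-9.0), nitrate (-1.2), p-nitrophenoxide (7.2).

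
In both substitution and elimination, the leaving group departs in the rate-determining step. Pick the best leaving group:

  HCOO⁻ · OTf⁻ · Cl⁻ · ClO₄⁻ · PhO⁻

OTf⁻: pKₐ(CF₃SO₃H (triflic acid)) ≈ -14
ClO₄⁻: pKₐ(HClO₄) ≈ -10
Cl⁻: pKₐ(HCl) ≈ -7
HCOO⁻: pKₐ(HCOOH) ≈ 3.8
PhO⁻: pKₐ(C₆H₅OH (phenol)) ≈ 10

OTf⁻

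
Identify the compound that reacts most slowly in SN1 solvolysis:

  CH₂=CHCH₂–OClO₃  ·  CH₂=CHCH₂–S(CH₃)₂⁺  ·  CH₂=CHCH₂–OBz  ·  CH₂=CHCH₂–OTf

Same R in every case — rank the leaving groups.
The more stable X⁻ (or X) is on its own — i.e. the weaker a base it is — the better a leaving group it makes.
CH₂=CHCH₂–OTf loses OTf⁻: pKₐ(CF₃SO₃H (triflic acid)) ≈ -14
CH₂=CHCH₂–OClO₃ loses ClO₄⁻: pKₐ(HClO₄) ≈ -10
CH₂=CHCH₂–S(CH₃)₂⁺ loses SR'₂: pKₐ(R'₂SH⁺) ≈ -7
CH₂=CHCH₂–OBz loses PhCOO⁻: pKₐ(C₆H₅COOH) ≈ 4.2

CH₂=CHCH₂–OBz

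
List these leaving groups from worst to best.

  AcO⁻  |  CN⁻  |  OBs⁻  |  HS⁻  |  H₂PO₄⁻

Leaving-group ability tracks the stability of the departed species; conjugate-acid pKₐ is the usual yardstick (lower pKₐ → better LG).
OBs⁻: pKₐ(p-BrC₆H₄SO₃H) ≈ -2.8
H₂PO₄⁻: pKₐ(H₃PO₄) ≈ 2.1 — moderate base; biological leaving group after further activation
AcO⁻: pKₐ(CH₃COOH) ≈ 4.8
HS⁻: pKₐ(H₂S) ≈ 7
CN⁻: pKₐ(HCN) ≈ 9.2
The question asks for worst first, so the sequence is read in increasing leaving-group ability.

CN⁻ < HS⁻ < AcO⁻ < H₂PO₄⁻ < OBs⁻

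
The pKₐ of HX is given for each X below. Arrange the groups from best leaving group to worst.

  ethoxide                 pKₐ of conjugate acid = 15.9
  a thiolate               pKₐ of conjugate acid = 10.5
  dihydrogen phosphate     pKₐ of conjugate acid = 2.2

Lower conjugate-acid pKₐ ⇒ weaker base ⇒ better leaving group.
Sorting by the given values: dihydrogen phosphate (2.2), a thiolate (10.5), ethoxide (15.9).

dihydrogen phosphate > a thiolate > ethoxide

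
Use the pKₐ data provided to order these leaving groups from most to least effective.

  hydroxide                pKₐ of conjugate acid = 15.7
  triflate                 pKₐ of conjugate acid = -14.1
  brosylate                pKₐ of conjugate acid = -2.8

Lower conjugate-acid pKₐ ⇒ weaker base ⇒ better leaving group.
Sorting by the given values: triflate (-14.1), brosylate (-2.8), hydroxide (15.7).

triflate > brosylate > hydroxide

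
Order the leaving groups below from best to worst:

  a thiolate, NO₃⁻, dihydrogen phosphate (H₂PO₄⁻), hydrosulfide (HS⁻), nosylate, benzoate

nosylate > NO₃⁻ > dihydrogen phosphate (H₂PO₄⁻) > benzoate > hydrosulfide (HS⁻) > a thiolate

A good leaving group is a weak base: the lower the pKₐ of its conjugate acid, the more readily it departs.
nosylate: pKₐ(p-O₂NC₆H₄SO₃H) ≈ -3.5 — p-nitro group further stabilises the sulfonate
NO₃⁻: pKₐ(HNO₃) ≈ -1.3
dihydrogen phosphate (H₂PO₄⁻): pKₐ(H₃PO₄) ≈ 2.1
benzoate: pKₐ(C₆H₅COOH) ≈ 4.2 — aryl carboxylate
hydrosulfide (HS⁻): pKₐ(H₂S) ≈ 7
a thiolate: pKₐ(RSH (a thiol)) ≈ 10.5 — moderately basic; rarely leaves without activation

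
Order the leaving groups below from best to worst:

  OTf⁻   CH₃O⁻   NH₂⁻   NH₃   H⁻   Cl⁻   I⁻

OTf⁻: pKₐ(CF₃SO₃H (triflic acid)) ≈ -14
I⁻: pKₐ(HI) ≈ -10
Cl⁻: pKₐ(HCl) ≈ -7
NH₃: pKₐ(NH₄⁺) ≈ 9.2
CH₃O⁻: pKₐ(CH₃OH) ≈ 15.5
H⁻: pKₐ(H₂) ≈ 36
NH₂⁻: pKₐ(NH₃) ≈ 38

OTf⁻ > I⁻ > Cl⁻ > NH₃ > CH₃O⁻ > H⁻ > NH₂⁻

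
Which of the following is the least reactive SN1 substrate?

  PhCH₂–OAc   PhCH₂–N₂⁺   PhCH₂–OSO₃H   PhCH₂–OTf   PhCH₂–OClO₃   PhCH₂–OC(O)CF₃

The skeletons are identical, so relative rate is governed entirely by leaving-group ability.
The more stable X⁻ (or X) is on its own — i.e. the weaker a base it is — the better a leaving group it makes.
PhCH₂–N₂⁺ loses N₂: no meaningful conjugate acid; N₂ departs as an exceptionally stable neutral molecule
PhCH₂–OTf loses OTf⁻: pKₐ(CF₃SO₃H (triflic acid)) ≈ -14
PhCH₂–OClO₃ loses ClO₄⁻: pKₐ(HClO₄) ≈ -10
PhCH₂–OSO₃H loses HSO₄⁻: pKₐ(H₂SO₄) ≈ -3
PhCH₂–OC(O)CF₃ loses CF₃COO⁻: pKₐ(CF₃COOH) ≈ 0.2
PhCH₂–OAc loses AcO⁻: pKₐ(CH₃COOH) ≈ 4.8

PhCH₂–OAc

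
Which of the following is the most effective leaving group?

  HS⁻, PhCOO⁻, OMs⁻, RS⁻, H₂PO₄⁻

OMs⁻

Leaving-group ability tracks the stability of the departed species; conjugate-acid pKₐ is the usual yardstick (lower pKₐ → better LG).
OMs⁻: pKₐ(CH₃SO₃H (MsOH)) ≈ -1.9
H₂PO₄⁻: pKₐ(H₃PO₄) ≈ 2.1
PhCOO⁻: pKₐ(C₆H₅COOH) ≈ 4.2
HS⁻: pKₐ(H₂S) ≈ 7
RS⁻: pKₐ(RSH (a thiol)) ≈ 10.5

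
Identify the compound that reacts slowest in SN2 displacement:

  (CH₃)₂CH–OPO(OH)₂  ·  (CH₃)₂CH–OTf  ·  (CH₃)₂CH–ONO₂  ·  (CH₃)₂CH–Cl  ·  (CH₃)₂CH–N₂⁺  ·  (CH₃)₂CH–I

(CH₃)₂CH–OPO(OH)₂

Identical carbon frameworks mean the comparison reduces to leaving-group quality.
Rank by basicity of the departing species: weakest base leaves most easily.
(CH₃)₂CH–N₂⁺ loses N₂: no meaningful conjugate acid; N₂ departs as an exceptionally stable neutral molecule
(CH₃)₂CH–OTf loses OTf⁻: pKₐ(CF₃SO₃H (triflic acid)) ≈ -14
(CH₃)₂CH–I loses I⁻: pKₐ(HI) ≈ -10
(CH₃)₂CH–Cl loses Cl⁻: pKₐ(HCl) ≈ -7
(CH₃)₂CH–ONO₂ loses NO₃⁻: pKₐ(HNO₃) ≈ -1.3
(CH₃)₂CH–OPO(OH)₂ loses H₂PO₄⁻: pKₐ(H₃PO₄) ≈ 2.1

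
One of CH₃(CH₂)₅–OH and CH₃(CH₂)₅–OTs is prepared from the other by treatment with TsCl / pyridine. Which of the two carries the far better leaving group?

CH₃(CH₂)₅–OTs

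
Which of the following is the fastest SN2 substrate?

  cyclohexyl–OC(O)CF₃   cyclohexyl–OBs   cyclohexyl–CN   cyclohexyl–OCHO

cyclohexyl–OBs

With the same alkyl group throughout, only the leaving group differentiates the rates.
Rank by basicity of the departing species: weakest base leaves most easily.
cyclohexyl–OBs loses OBs⁻: pKₐ(p-BrC₆H₄SO₃H) ≈ -2.8
cyclohexyl–OC(O)CF₃ loses CF₃COO⁻: pKₐ(CF₃COOH) ≈ 0.2
cyclohexyl–OCHO loses HCOO⁻: pKₐ(HCOOH) ≈ 3.8
cyclohexyl–CN loses CN⁻: pKₐ(HCN) ≈ 9.2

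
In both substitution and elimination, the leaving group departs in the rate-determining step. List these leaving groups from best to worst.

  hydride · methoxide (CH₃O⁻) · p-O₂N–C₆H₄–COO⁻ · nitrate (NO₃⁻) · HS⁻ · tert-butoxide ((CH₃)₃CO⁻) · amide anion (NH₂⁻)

nitrate (NO₃⁻): pKₐ(HNO₃) ≈ -1.3 — resonance-delocalised over three oxygens
p-O₂N–C₆H₄–COO⁻: pKₐ(p-nitrobenzoic acid) ≈ 3.4
HS⁻: pKₐ(H₂S) ≈ 7 — larger and more polarisable than the oxygen analogue
methoxide (CH₃O⁻): pKₐ(CH₃OH) ≈ 15.5 — strong base; alkoxides do not leave unassisted
tert-butoxide ((CH₃)₃CO⁻): pKₐ(t-BuOH) ≈ 18 — bulky, strongly basic alkoxide
hydride: pKₐ(H₂) ≈ 36 — extremely strong base; leaves only in special hydride-transfer contexts
amide anion (NH₂⁻): pKₐ(NH₃) ≈ 38

nitrate (NO₃⁻) > p-O₂N–C₆H₄–COO⁻ > HS⁻ > methoxide (CH₃O⁻) > tert-butoxide ((CH₃)₃CO⁻) > hydride > amide anion (NH₂⁻)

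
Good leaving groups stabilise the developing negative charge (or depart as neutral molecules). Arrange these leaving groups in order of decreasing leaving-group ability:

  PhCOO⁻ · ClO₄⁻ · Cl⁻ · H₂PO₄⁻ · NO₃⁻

ClO₄⁻ > Cl⁻ > NO₃⁻ > H₂PO₄⁻ > PhCOO⁻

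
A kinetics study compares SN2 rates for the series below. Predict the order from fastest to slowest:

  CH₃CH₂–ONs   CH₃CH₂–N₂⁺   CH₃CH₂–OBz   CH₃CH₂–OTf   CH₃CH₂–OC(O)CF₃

With the same alkyl group throughout, only the leaving group differentiates the rates.
Leaving-group ability tracks the stability of the departed species; conjugate-acid pKₐ is the usual yardstick (lower pKₐ → better LG).
CH₃CH₂–N₂⁺ loses N₂: no meaningful conjugate acid; N₂ departs as an exceptionally stable neutral molecule
CH₃CH₂–OTf loses OTf⁻: pKₐ(CF₃SO₃H (triflic acid)) ≈ -14
CH₃CH₂–ONs loses ONs⁻: pKₐ(p-O₂NC₆H₄SO₃H) ≈ -3.5
CH₃CH₂–OC(O)CF₃ loses CF₃COO⁻: pKₐ(CF₃COOH) ≈ 0.2
CH₃CH₂–OBz loses PhCOO⁻: pKₐ(C₆H₅COOH) ≈ 4.2

CH₃CH₂–N₂⁺ > CH₃CH₂–OTf > CH₃CH₂–ONs > CH₃CH₂–OC(O)CF₃ > CH₃CH₂–OBz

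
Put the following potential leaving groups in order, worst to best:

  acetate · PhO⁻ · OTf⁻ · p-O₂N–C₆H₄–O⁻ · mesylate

PhO⁻ < p-O₂N–C₆H₄–O⁻ < acetate < mesylate < OTf⁻

Leaving-group ability tracks the stability of the departed species; conjugate-acid pKₐ is the usual yardstick (lower pKₐ → better LG).
OTf⁻: pKₐ(CF₃SO₃H (triflic acid)) ≈ -14
mesylate: pKₐ(CH₃SO₃H (MsOH)) ≈ -1.9
acetate: pKₐ(CH₃COOH) ≈ 4.8
p-O₂N–C₆H₄–O⁻: pKₐ(p-nitrophenol) ≈ 7.2
PhO⁻: pKₐ(C₆H₅OH (phenol)) ≈ 10
The question asks for worst first, so the sequence is read in increasing leaving-group ability.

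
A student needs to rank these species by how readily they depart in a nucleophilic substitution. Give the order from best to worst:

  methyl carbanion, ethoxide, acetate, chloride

Rank by basicity of the departing species: weakest base leaves most easily.
chloride: pKₐ(HCl) ≈ -7
acetate: pKₐ(CH₃COOH) ≈ 4.8
ethoxide: pKₐ(CH₃CH₂OH) ≈ 16
methyl carbanion: pKₐ(CH₄) ≈ 48 — unstabilised carbanion; the worst conceivable leaving group

chloride > acetate > ethoxide > methyl carbanion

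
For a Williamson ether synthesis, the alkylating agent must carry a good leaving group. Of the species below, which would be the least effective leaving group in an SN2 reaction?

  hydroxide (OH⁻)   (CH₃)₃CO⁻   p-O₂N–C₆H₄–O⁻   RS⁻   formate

(CH₃)₃CO⁻

The more stable X⁻ (or X) is on its own — i.e. the weaker a base it is — the better a leaving group it makes.
formate: pKₐ(HCOOH) ≈ 3.8
p-O₂N–C₆H₄–O⁻: pKₐ(p-nitrophenol) ≈ 7.2
RS⁻: pKₐ(RSH (a thiol)) ≈ 10.5
hydroxide (OH⁻): pKₐ(H₂O) ≈ 15.7
(CH₃)₃CO⁻: pKₐ(t-BuOH) ≈ 18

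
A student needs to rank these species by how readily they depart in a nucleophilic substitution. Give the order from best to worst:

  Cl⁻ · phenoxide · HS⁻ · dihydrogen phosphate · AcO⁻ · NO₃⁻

Cl⁻: pKₐ(HCl) ≈ -7
NO₃⁻: pKₐ(HNO₃) ≈ -1.3
dihydrogen phosphate: pKₐ(H₃PO₄) ≈ 2.1
AcO⁻: pKₐ(CH₃COOH) ≈ 4.8
HS⁻: pKₐ(H₂S) ≈ 7
phenoxide: pKₐ(C₆H₅OH (phenol)) ≈ 10

Cl⁻ > NO₃⁻ > dihydrogen phosphate > AcO⁻ > HS⁻ > phenoxide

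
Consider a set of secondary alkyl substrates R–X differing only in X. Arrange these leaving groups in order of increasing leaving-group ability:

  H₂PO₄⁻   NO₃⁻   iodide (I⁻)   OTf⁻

OTf⁻: pKₐ(CF₃SO₃H (triflic acid)) ≈ -14
iodide (I⁻): pKₐ(HI) ≈ -10
NO₃⁻: pKₐ(HNO₃) ≈ -1.3
H₂PO₄⁻: pKₐ(H₃PO₄) ≈ 2.1
The question asks for worst first, so the sequence is read in increasing leaving-group ability.

H₂PO₄⁻ < NO₃⁻ < iodide (I⁻) < OTf⁻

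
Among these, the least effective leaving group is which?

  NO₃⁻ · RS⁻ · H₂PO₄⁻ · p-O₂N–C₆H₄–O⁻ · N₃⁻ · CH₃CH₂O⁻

The more stable X⁻ (or X) is on its own — i.e. the weaker a base it is — the better a leaving group it makes.
NO₃⁻: pKₐ(HNO₃) ≈ -1.3
H₂PO₄⁻: pKₐ(H₃PO₄) ≈ 2.1
N₃⁻: pKₐ(HN₃) ≈ 4.7
p-O₂N–C₆H₄–O⁻: pKₐ(p-nitrophenol) ≈ 7.2
RS⁻: pKₐ(RSH (a thiol)) ≈ 10.5
CH₃CH₂O⁻: pKₐ(CH₃CH₂OH) ≈ 16

CH₃CH₂O⁻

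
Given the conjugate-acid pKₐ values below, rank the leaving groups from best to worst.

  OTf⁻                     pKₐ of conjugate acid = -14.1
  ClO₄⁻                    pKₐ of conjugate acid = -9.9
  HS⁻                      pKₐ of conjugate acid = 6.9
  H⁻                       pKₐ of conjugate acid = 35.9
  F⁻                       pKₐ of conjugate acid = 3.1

Lower conjugate-acid pKₐ ⇒ weaker base ⇒ better leaving group.
Sorting by the given values: OTf⁻ (-14.1), ClO₄⁻ (-9.9), F⁻ (3.1), HS⁻ (6.9), H⁻ (35.9).

OTf⁻ > ClO₄⁻ > F⁻ > HS⁻ > H⁻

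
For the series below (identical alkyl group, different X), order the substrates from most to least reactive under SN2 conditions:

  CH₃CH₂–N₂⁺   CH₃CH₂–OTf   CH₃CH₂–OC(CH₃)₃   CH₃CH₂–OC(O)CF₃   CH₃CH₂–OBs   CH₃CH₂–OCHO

CH₃CH₂–N₂⁺ > CH₃CH₂–OTf > CH₃CH₂–OBs > CH₃CH₂–OC(O)CF₃ > CH₃CH₂–OCHO > CH₃CH₂–OC(CH₃)₃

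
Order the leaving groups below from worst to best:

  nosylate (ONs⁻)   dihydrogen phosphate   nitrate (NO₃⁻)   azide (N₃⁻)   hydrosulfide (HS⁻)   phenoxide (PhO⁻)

Leaving-group ability tracks the stability of the departed species; conjugate-acid pKₐ is the usual yardstick (lower pKₐ → better LG).
nosylate (ONs⁻): pKₐ(p-O₂NC₆H₄SO₃H) ≈ -3.5
nitrate (NO₃⁻): pKₐ(HNO₃) ≈ -1.3
dihydrogen phosphate: pKₐ(H₃PO₄) ≈ 2.1
azide (N₃⁻): pKₐ(HN₃) ≈ 4.7
hydrosulfide (HS⁻): pKₐ(H₂S) ≈ 7
phenoxide (PhO⁻): pKₐ(C₆H₅OH (phenol)) ≈ 10
Listed from poorest to best leaving group as asked.

phenoxide (PhO⁻) < hydrosulfide (HS⁻) < azide (N₃⁻) < dihydrogen phosphate < nitrate (NO₃⁻) < nosylate (ONs⁻)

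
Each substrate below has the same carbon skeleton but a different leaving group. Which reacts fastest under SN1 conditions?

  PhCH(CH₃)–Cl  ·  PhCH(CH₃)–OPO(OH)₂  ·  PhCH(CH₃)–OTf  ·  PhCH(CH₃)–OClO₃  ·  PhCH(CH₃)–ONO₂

PhCH(CH₃)–OTf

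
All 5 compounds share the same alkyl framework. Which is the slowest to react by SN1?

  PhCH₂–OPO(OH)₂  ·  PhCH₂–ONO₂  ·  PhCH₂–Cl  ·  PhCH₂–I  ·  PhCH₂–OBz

PhCH₂–OBz

With the same alkyl group throughout, only the leaving group differentiates the rates.
The more stable X⁻ (or X) is on its own — i.e. the weaker a base it is — the better a leaving group it makes.
PhCH₂–I loses I⁻: pKₐ(HI) ≈ -10
PhCH₂–Cl loses Cl⁻: pKₐ(HCl) ≈ -7
PhCH₂–ONO₂ loses NO₃⁻: pKₐ(HNO₃) ≈ -1.3
PhCH₂–OPO(OH)₂ loses H₂PO₄⁻: pKₐ(H₃PO₄) ≈ 2.1
PhCH₂–OBz loses PhCOO⁻: pKₐ(C₆H₅COOH) ≈ 4.2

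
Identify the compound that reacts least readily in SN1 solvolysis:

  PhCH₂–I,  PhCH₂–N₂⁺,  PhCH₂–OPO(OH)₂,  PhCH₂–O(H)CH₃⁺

The skeletons are identical, so relative rate is governed entirely by leaving-group ability.
The more stable X⁻ (or X) is on its own — i.e. the weaker a base it is — the better a leaving group it makes.
PhCH₂–N₂⁺ loses N₂: no meaningful conjugate acid; N₂ departs as an exceptionally stable neutral molecule
PhCH₂–I loses I⁻: pKₐ(HI) ≈ -10
PhCH₂–O(H)CH₃⁺ loses R'OH: pKₐ(R'OH₂⁺) ≈ -2.4
PhCH₂–OPO(OH)₂ loses H₂PO₄⁻: pKₐ(H₃PO₄) ≈ 2.1

PhCH₂–OPO(OH)₂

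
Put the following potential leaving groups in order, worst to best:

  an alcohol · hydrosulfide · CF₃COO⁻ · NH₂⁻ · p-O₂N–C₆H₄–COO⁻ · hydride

NH₂⁻ < hydride < hydrosulfide < p-O₂N–C₆H₄–COO⁻ < CF₃COO⁻ < an alcohol

Rank by basicity of the departing species: weakest base leaves most easily.
an alcohol: pKₐ(R'OH₂⁺) ≈ -2.4
CF₃COO⁻: pKₐ(CF₃COOH) ≈ 0.2
p-O₂N–C₆H₄–COO⁻: pKₐ(p-nitrobenzoic acid) ≈ 3.4
hydrosulfide: pKₐ(H₂S) ≈ 7
hydride: pKₐ(H₂) ≈ 36
NH₂⁻: pKₐ(NH₃) ≈ 38
Reversing gives the worst-to-best order requested.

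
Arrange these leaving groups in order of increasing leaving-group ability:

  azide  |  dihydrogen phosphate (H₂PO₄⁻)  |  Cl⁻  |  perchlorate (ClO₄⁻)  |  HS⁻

HS⁻ < azide < dihydrogen phosphate (H₂PO₄⁻) < Cl⁻ < perchlorate (ClO₄⁻)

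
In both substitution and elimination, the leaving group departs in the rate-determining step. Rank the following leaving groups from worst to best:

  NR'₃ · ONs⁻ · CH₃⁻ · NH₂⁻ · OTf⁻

CH₃⁻ < NH₂⁻ < NR'₃ < ONs⁻ < OTf⁻

Leaving-group ability tracks the stability of the departed species; conjugate-acid pKₐ is the usual yardstick (lower pKₐ → better LG).
OTf⁻: pKₐ(CF₃SO₃H (triflic acid)) ≈ -14
ONs⁻: pKₐ(p-O₂NC₆H₄SO₃H) ≈ -3.5
NR'₃: pKₐ(R'₃NH⁺) ≈ 10.7
NH₂⁻: pKₐ(NH₃) ≈ 38
CH₃⁻: pKₐ(CH₄) ≈ 48
Listed from poorest to best leaving group as asked.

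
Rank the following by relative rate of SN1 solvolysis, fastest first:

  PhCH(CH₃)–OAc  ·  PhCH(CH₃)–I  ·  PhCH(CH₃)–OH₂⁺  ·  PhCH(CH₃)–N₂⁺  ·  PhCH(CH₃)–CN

Same R in every case — rank the leaving groups.
Leaving-group ability tracks the stability of the departed species; conjugate-acid pKₐ is the usual yardstick (lower pKₐ → better LG).
PhCH(CH₃)–N₂⁺ loses N₂: no meaningful conjugate acid; N₂ departs as an exceptionally stable neutral molecule
PhCH(CH₃)–I loses I⁻: pKₐ(HI) ≈ -10
PhCH(CH₃)–OH₂⁺ loses H₂O: pKₐ(H₃O⁺) ≈ -1.7
PhCH(CH₃)–OAc loses AcO⁻: pKₐ(CH₃COOH) ≈ 4.8
PhCH(CH₃)–CN loses CN⁻: pKₐ(HCN) ≈ 9.2

PhCH(CH₃)–N₂⁺ > PhCH(CH₃)–I > PhCH(CH₃)–OH₂⁺ > PhCH(CH₃)–OAc > PhCH(CH₃)–CN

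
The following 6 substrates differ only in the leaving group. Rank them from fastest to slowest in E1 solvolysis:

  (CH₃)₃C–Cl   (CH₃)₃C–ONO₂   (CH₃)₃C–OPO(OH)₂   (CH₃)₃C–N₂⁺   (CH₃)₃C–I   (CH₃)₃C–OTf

(CH₃)₃C–N₂⁺ > (CH₃)₃C–OTf > (CH₃)₃C–I > (CH₃)₃C–Cl > (CH₃)₃C–ONO₂ > (CH₃)₃C–OPO(OH)₂

With the same alkyl group throughout, only the leaving group differentiates the rates.
Rank by basicity of the departing species: weakest base leaves most easily.
(CH₃)₃C–N₂⁺ loses N₂: no meaningful conjugate acid; N₂ departs as an exceptionally stable neutral molecule
(CH₃)₃C–OTf loses OTf⁻: pKₐ(CF₃SO₃H (triflic acid)) ≈ -14
(CH₃)₃C–I loses I⁻: pKₐ(HI) ≈ -10
(CH₃)₃C–Cl loses Cl⁻: pKₐ(HCl) ≈ -7
(CH₃)₃C–ONO₂ loses NO₃⁻: pKₐ(HNO₃) ≈ -1.3
(CH₃)₃C–OPO(OH)₂ loses H₂PO₄⁻: pKₐ(H₃PO₄) ≈ 2.1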